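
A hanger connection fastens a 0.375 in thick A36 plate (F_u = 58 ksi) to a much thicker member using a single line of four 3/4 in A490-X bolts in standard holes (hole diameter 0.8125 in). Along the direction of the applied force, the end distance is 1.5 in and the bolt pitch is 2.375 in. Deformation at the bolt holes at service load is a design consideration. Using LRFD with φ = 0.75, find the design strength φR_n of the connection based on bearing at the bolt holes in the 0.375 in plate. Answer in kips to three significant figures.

Per bolt r_n = 1.2 l_c t F_u ≤ 2.4 d t F_u; upper limit = 2.4 × 0.75 × 0.375 × 58 = 39.15 kips.
Edge bolt: l_c = 1.5 − 0.8125/2 = 1.094 in → 1.2 × 1.094 × 0.375 × 58 = 28.55 → r_n = 28.55 kips.
Interior bolts: l_c = 2.375 − 0.8125 = 1.562 in → 1.2 × 1.562 × 0.375 × 58 = 40.78 → r_n = 39.15 kips.
R_n = 1 × 28.55 + 3 × 39.15 = 146 kips.
Design strength φR_n = 0.75 × 146 = 109 kips.

109 kips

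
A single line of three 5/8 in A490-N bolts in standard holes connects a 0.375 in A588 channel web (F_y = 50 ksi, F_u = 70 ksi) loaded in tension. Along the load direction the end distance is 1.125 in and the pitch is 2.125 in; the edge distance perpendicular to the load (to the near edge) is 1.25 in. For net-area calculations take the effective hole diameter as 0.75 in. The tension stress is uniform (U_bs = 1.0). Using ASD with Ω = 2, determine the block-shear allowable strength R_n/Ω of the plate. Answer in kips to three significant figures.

Shear plane L_v = 1.125 + 2·2.125 = 5.375 in; A_gv = 5.375 × 0.375 = 2.016 in².
A_nv = (5.375 − 2.5·0.75) × 0.375 = 1.312 in².
A_nt = (1.25 − 0.5·0.75) × 0.375 = 0.3281 in².
0.6 F_u A_nv = 55.12 kips; 0.6 F_y A_gv = 60.47 kips → shear rupture governs the shear term.
R_n = 55.12 + 1.0 × 70 × 0.3281 = 78.09 kips.
Allowable strength R_n/Ω = 78.09 / 2 = 39 kips.

39 kips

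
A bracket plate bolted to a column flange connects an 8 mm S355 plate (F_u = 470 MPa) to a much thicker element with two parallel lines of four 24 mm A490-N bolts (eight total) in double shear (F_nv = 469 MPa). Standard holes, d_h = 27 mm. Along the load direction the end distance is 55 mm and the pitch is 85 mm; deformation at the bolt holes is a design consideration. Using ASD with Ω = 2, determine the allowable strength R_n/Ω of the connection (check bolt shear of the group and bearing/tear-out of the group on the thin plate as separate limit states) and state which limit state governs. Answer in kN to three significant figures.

837 kN (bearing governs)

Bolt shear: A_b = π·24²/4 = 452.4 mm²; R_n = 469 × 452.4 × 8 × 2 / 1000 = 3395 kN → 3395 / 2 = 1700 kN.
Bearing (1.2 l_c t F_u ≤ 2.4 d t F_u): upper limit = 2.4·24·8·470 / 1000 = 216.6 kN.
  Edge l_c = 55 − 27/2 = 41.5 → r_n = 187.2 kN; interior l_c = 85 − 27 = 58 → r_n = 216.6 kN.
  R_n,bearing = 2·187.2 + 6·216.6 = 1674 kN → 1674 / 2 = 837 kN.
Bearing governs: 837 kN.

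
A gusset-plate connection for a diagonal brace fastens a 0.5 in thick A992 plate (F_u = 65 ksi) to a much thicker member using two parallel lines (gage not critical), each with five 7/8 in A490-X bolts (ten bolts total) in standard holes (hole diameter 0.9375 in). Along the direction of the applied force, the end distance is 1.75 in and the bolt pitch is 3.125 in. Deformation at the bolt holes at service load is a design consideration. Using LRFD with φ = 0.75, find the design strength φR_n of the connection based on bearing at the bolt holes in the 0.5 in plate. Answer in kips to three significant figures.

Per bolt r_n = 1.2 l_c t F_u ≤ 2.4 d t F_u; upper limit = 2.4 × 0.875 × 0.5 × 65 = 68.25 kips.
Edge bolt: l_c = 1.75 − 0.9375/2 = 1.281 in → 1.2 × 1.281 × 0.5 × 65 = 49.97 → r_n = 49.97 kips.
Interior bolts: l_c = 3.125 − 0.9375 = 2.188 in → 1.2 × 2.188 × 0.5 × 65 = 85.31 → r_n = 68.25 kips.
R_n = 2 × 49.97 + 8 × 68.25 = 645.9 kips.
Design strength φR_n = 0.75 × 645.9 = 484 kips.

484 kips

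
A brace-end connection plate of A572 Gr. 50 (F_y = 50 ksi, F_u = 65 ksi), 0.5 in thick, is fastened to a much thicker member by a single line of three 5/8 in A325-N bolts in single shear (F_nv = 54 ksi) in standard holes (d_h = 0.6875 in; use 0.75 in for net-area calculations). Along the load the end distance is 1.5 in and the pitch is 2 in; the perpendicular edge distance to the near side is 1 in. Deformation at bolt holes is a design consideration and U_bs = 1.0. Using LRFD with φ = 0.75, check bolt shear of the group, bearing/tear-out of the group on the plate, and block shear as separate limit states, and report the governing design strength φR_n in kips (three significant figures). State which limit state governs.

Bolt shear: A_b = π·0.625²/4 = 0.3068 in²; R_n = 54 × 0.3068 × 3 × 1 = 49.7 kips → 0.75 × 49.7 = 37.3 kips.
Bearing: edge l_c = 1.156, r_n = 45.09 kips; interior l_c = 1.312, r_n = 48.75 kips; R_n = 45.09 + 2·48.75 = 142.6 kips → 107 kips.
Block shear: A_gv = 2.75, A_nv = 1.812, A_nt = 0.3125 in²; R_n = min(0.6F_uA_nv, 0.6F_yA_gv) + U_bs·F_u·A_nt = 91 kips → 68.2 kips.
Bolt shear governs: 37.3 kips.

37.3 kips (bolt shear governs)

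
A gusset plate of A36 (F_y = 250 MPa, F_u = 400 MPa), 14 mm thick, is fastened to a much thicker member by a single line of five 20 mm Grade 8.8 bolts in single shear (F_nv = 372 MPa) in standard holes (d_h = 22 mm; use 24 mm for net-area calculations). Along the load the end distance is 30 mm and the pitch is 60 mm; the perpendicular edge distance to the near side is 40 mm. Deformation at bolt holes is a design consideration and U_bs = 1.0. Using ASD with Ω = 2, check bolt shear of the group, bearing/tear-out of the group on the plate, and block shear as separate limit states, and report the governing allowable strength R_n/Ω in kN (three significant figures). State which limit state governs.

Bolt shear: A_b = π·20²/4 = 314.2 mm²; R_n = 372 × 314.2 × 5 × 1 / 1000 = 584.3 kN → 584.3 / 2 = 292 kN.
Bearing: edge l_c = 19, r_n = 127.7 kN; interior l_c = 38, r_n = 255.4 kN; R_n = 127.7 + 4·255.4 = 1149 kN → 575 kN.
Block shear: A_gv = 3780, A_nv = 2268, A_nt = 392 mm²; R_n = min(0.6F_uA_nv, 0.6F_yA_gv) + U_bs·F_u·A_nt = 701.1 kN → 351 kN.
Bolt shear governs: 292 kN.

292 kN (bolt shear governs)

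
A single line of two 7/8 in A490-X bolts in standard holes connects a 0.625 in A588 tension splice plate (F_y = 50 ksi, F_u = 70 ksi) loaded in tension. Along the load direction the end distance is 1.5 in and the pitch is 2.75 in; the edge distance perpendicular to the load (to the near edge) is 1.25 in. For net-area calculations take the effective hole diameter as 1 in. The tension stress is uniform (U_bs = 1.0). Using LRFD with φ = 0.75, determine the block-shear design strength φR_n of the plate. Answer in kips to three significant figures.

Shear plane L_v = 1.5 + 1·2.75 = 4.25 in; A_gv = 4.25 × 0.625 = 2.656 in².
A_nv = (4.25 − 1.5·1) × 0.625 = 1.719 in².
A_nt = (1.25 − 0.5·1) × 0.625 = 0.4688 in².
0.6 F_u A_nv = 72.19 kips; 0.6 F_y A_gv = 79.69 kips → shear rupture governs the shear term.
R_n = 72.19 + 1.0 × 70 × 0.4688 = 105 kips.
Design strength φR_n = 0.75 × 105 = 78.8 kips.

78.8 kips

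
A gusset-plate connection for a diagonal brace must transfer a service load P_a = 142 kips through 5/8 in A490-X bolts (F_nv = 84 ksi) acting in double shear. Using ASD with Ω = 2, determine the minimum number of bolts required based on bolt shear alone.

6 bolts

A_b = π·0.625²/4 = 0.3068 in².
Per-bolt allowable strength R_n/Ω = 84 × 0.3068 × 2 / 2 = 25.77 kips.
n ≥ 142 / 25.77 = 5.51 → use 6 bolts.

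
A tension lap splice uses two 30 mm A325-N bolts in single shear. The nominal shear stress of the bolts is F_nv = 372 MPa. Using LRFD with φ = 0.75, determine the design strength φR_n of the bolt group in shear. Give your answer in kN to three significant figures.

A_b = π × 30² / 4 = 706.9 mm².
R_n = F_nv · A_b · n · n_s = 372 × 706.9 × 2 × 1 / 1000 = 525.9 kN.
Design strength φR_n = 0.75 × 525.9 = 394 kN.

394 kN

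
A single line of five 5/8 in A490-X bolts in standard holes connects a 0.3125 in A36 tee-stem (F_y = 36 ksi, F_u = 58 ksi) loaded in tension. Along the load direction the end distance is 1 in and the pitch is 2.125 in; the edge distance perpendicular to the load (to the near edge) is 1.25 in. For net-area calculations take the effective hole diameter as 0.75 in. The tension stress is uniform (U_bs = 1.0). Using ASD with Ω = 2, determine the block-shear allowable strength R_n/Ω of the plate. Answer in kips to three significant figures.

Shear plane L_v = 1 + 4·2.125 = 9.5 in; A_gv = 9.5 × 0.3125 = 2.969 in².
A_nv = (9.5 − 4.5·0.75) × 0.3125 = 1.914 in².
A_nt = (1.25 − 0.5·0.75) × 0.3125 = 0.2734 in².
0.6 F_u A_nv = 66.61 kips; 0.6 F_y A_gv = 64.12 kips → shear yielding governs the shear term.
R_n = 64.12 + 1.0 × 58 × 0.2734 = 79.98 kips.
Allowable strength R_n/Ω = 79.98 / 2 = 40 kips.

40 kips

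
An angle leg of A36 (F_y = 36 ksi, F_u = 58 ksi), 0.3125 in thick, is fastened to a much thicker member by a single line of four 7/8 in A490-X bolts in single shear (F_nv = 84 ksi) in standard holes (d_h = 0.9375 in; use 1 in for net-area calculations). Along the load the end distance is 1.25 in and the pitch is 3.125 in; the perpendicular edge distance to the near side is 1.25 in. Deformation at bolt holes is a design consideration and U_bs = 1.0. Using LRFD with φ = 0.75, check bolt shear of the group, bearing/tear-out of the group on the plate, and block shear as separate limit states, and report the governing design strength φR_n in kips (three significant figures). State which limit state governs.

Bolt shear: A_b = π·0.875²/4 = 0.6013 in²; R_n = 84 × 0.6013 × 4 × 1 = 202 kips → 0.75 × 202 = 152 kips.
Bearing: edge l_c = 0.7812, r_n = 16.99 kips; interior l_c = 2.188, r_n = 38.06 kips; R_n = 16.99 + 3·38.06 = 131.2 kips → 98.4 kips.
Block shear: A_gv = 3.32, A_nv = 2.227, A_nt = 0.2344 in²; R_n = min(0.6F_uA_nv, 0.6F_yA_gv) + U_bs·F_u·A_nt = 85.31 kips → 64 kips.
Block shear governs: 64 kips.

64 kips (block shear governs)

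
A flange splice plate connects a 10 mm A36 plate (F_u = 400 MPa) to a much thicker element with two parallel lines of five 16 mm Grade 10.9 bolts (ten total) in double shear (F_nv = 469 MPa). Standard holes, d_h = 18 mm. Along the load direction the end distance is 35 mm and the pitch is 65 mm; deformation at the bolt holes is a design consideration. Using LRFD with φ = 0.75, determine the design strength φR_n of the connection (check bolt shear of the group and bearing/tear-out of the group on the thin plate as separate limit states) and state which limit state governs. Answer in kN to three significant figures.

Bolt shear: A_b = π·16²/4 = 201.1 mm²; R_n = 469 × 201.1 × 10 × 2 / 1000 = 1886 kN → 0.75 × 1886 = 1410 kN.
Bearing (1.2 l_c t F_u ≤ 2.4 d t F_u): upper limit = 2.4·16·10·400 / 1000 = 153.6 kN.
  Edge l_c = 35 − 18/2 = 26 → r_n = 124.8 kN; interior l_c = 65 − 18 = 47 → r_n = 153.6 kN.
  R_n,bearing = 2·124.8 + 8·153.6 = 1478 kN → 0.75 × 1478 = 1110 kN.
Bearing governs: 1110 kN.

1110 kN (bearing governs)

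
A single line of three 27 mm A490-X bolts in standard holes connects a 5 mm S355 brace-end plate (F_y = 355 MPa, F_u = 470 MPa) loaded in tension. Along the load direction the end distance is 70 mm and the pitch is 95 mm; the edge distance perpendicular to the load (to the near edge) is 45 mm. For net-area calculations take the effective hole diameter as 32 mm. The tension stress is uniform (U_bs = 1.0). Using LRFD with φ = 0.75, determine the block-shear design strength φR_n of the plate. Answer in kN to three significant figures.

Shear plane L_v = 70 + 2·95 = 260 mm; A_gv = 260 × 5 = 1300 mm².
A_nv = (260 − 2.5·32) × 5 = 900 mm².
A_nt = (45 − 0.5·32) × 5 = 145 mm².
0.6 F_u A_nv = 253.8 kN; 0.6 F_y A_gv = 276.9 kN → shear rupture governs the shear term.
R_n = 253.8 + 1.0 × 470 × 145 / 1000 = 322 kN.
Design strength φR_n = 0.75 × 322 = 241 kN.

241 kN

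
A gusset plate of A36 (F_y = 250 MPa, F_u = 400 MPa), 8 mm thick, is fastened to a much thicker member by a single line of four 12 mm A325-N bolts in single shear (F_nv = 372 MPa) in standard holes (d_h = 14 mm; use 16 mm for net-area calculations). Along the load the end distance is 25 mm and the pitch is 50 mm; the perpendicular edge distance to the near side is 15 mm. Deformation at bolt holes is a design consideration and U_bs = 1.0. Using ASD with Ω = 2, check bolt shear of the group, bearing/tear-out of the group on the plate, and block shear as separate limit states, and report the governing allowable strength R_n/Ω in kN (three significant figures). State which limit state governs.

Bolt shear: A_b = π·12²/4 = 113.1 mm²; R_n = 372 × 113.1 × 4 × 1 / 1000 = 168.3 kN → 168.3 / 2 = 84.1 kN.
Bearing: edge l_c = 18, r_n = 69.12 kN; interior l_c = 36, r_n = 92.16 kN; R_n = 69.12 + 3·92.16 = 345.6 kN → 173 kN.
Block shear: A_gv = 1400, A_nv = 952, A_nt = 56 mm²; R_n = min(0.6F_uA_nv, 0.6F_yA_gv) + U_bs·F_u·A_nt = 232.4 kN → 116 kN.
Bolt shear governs: 84.1 kN.

84.1 kN (bolt shear governs)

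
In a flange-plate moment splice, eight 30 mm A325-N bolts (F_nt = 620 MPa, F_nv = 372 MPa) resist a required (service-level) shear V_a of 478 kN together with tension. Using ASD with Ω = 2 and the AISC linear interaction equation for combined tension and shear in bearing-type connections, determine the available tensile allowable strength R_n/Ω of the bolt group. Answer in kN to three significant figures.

1480 kN

A_b = π·30²/4 = 706.9 mm²; f_rv = 478 × 1000 / (8 × 706.9) = 84.53 MPa.
F'_nt = 1.3 F_nt − (Ω F_nt / F_nv) f_rv = 1.3·620 − (2·620/372)·84.53 = 524.2 MPa, capped at F_nt → F'_nt = 524.2 MPa.
R_n = F'_nt · A_b · n = 524.2 × 706.9 × 8 / 1000 = 2964 kN.
Allowable strength R_n/Ω = 2964 / 2 = 1480 kN.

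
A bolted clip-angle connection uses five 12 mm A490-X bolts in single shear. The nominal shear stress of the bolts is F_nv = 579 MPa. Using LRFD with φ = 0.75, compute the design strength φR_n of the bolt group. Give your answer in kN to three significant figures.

A_b = π × 12² / 4 = 113.1 mm².
R_n = F_nv · A_b · n · n_s = 579 × 113.1 × 5 × 1 / 1000 = 327.4 kN.
Design strength φR_n = 0.75 × 327.4 = 246 kN.

246 kN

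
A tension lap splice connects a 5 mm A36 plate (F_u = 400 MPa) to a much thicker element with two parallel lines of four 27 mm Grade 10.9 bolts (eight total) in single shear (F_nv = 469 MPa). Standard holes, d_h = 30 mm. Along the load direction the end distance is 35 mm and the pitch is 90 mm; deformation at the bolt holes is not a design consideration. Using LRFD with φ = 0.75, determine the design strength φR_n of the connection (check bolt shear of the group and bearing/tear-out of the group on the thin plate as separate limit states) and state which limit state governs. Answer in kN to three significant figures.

Bolt shear: A_b = π·27²/4 = 572.6 mm²; R_n = 469 × 572.6 × 8 × 1 / 1000 = 2148 kN → 0.75 × 2148 = 1610 kN.
Bearing (1.5 l_c t F_u ≤ 3.0 d t F_u): upper limit = 3.0·27·5·400 / 1000 = 162 kN.
  Edge l_c = 35 − 30/2 = 20 → r_n = 60 kN; interior l_c = 90 − 30 = 60 → r_n = 162 kN.
  R_n,bearing = 2·60 + 6·162 = 1092 kN → 0.75 × 1092 = 819 kN.
Bearing governs: 819 kN.

819 kN (bearing governs)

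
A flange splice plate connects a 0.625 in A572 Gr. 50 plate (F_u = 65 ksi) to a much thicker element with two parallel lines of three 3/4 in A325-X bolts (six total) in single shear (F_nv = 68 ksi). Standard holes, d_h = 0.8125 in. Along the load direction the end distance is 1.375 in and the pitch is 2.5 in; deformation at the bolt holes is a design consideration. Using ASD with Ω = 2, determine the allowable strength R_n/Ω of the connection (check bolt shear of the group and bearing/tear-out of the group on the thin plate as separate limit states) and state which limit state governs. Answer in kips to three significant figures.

Bolt shear: A_b = π·0.75²/4 = 0.4418 in²; R_n = 68 × 0.4418 × 6 × 1 = 180.2 kips → 180.2 / 2 = 90.1 kips.
Bearing (1.2 l_c t F_u ≤ 2.4 d t F_u): upper limit = 2.4·0.75·0.625·65 = 73.12 kips.
  Edge l_c = 1.375 − 0.8125/2 = 0.9688 → r_n = 47.23 kips; interior l_c = 2.5 − 0.8125 = 1.688 → r_n = 73.12 kips.
  R_n,bearing = 2·47.23 + 4·73.12 = 387 kips → 387 / 2 = 193 kips.
Bolt shear governs: 90.1 kips.

90.1 kips (bolt shear governs)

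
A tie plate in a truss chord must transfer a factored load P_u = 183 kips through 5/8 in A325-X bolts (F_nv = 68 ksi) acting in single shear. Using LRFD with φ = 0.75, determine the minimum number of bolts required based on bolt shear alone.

A_b = π·0.625²/4 = 0.3068 in².
Per-bolt design strength φR_n = 0.75 × 68 × 0.3068 × 1 = 15.65 kips.
n ≥ 183 / 15.65 = 11.7 → use 12 bolts.

12 bolts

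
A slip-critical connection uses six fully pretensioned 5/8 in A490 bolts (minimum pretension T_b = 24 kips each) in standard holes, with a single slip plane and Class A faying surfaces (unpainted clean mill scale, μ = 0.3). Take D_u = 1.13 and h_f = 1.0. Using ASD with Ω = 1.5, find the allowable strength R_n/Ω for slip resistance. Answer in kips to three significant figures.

R_n = μ · D_u · h_f · T_b · n_s · n_b = 0.3 × 1.13 × 1.0 × 24 × 1 × 6 = 48.82 kips.
Allowable strength R_n/Ω = 48.82 / 1.5 = 32.5 kips.

32.5 kips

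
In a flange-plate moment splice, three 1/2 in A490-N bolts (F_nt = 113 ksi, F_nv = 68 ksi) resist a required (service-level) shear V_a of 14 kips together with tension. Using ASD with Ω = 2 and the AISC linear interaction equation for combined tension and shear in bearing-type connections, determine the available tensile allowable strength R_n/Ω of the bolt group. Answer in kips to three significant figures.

A_b = π·0.5²/4 = 0.1963 in²; f_rv = 14 / (3 × 0.1963) = 23.77 ksi.
F'_nt = 1.3 F_nt − (Ω F_nt / F_nv) f_rv = 1.3·113 − (2·113/68)·23.77 = 67.91 ksi, capped at F_nt → F'_nt = 67.91 ksi.
R_n = F'_nt · A_b · n = 67.91 × 0.1963 × 3 = 40 kips.
Allowable strength R_n/Ω = 40 / 2 = 20 kips.

20 kips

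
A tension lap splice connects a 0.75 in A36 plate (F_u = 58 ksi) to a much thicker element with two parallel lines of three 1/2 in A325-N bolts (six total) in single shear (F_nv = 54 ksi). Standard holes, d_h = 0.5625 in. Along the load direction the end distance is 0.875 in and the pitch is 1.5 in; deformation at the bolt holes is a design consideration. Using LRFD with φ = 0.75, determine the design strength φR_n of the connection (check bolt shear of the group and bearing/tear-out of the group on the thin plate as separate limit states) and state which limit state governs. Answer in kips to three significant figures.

47.7 kips (bolt shear governs)

Bolt shear: A_b = π·0.5²/4 = 0.1963 in²; R_n = 54 × 0.1963 × 6 × 1 = 63.62 kips → 0.75 × 63.62 = 47.7 kips.
Bearing (1.2 l_c t F_u ≤ 2.4 d t F_u): upper limit = 2.4·0.5·0.75·58 = 52.2 kips.
  Edge l_c = 0.875 − 0.5625/2 = 0.5938 → r_n = 30.99 kips; interior l_c = 1.5 − 0.5625 = 0.9375 → r_n = 48.94 kips.
  R_n,bearing = 2·30.99 + 4·48.94 = 257.7 kips → 0.75 × 257.7 = 193 kips.
Bolt shear governs: 47.7 kips.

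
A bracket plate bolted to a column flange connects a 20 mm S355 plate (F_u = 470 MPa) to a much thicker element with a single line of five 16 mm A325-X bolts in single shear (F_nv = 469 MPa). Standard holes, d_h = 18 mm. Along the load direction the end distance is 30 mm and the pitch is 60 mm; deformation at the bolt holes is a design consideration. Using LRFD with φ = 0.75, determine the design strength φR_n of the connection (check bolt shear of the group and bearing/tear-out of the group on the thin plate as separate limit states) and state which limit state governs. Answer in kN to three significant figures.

354 kN (bolt shear governs)

Bolt shear: A_b = π·16²/4 = 201.1 mm²; R_n = 469 × 201.1 × 5 × 1 / 1000 = 471.5 kN → 0.75 × 471.5 = 354 kN.
Bearing (1.2 l_c t F_u ≤ 2.4 d t F_u): upper limit = 2.4·16·20·470 / 1000 = 361 kN.
  Edge l_c = 30 − 18/2 = 21 → r_n = 236.9 kN; interior l_c = 60 − 18 = 42 → r_n = 361 kN.
  R_n,bearing = 1·236.9 + 4·361 = 1681 kN → 0.75 × 1681 = 1260 kN.
Bolt shear governs: 354 kN.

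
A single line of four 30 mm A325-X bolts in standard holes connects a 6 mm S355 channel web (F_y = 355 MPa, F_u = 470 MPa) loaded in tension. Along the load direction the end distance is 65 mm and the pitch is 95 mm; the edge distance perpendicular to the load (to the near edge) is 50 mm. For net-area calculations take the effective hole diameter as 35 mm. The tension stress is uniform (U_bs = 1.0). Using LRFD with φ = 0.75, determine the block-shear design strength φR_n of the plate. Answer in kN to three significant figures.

Shear plane L_v = 65 + 3·95 = 350 mm; A_gv = 350 × 6 = 2100 mm².
A_nv = (350 − 3.5·35) × 6 = 1365 mm².
A_nt = (50 − 0.5·35) × 6 = 195 mm².
0.6 F_u A_nv = 384.9 kN; 0.6 F_y A_gv = 447.3 kN → shear rupture governs the shear term.
R_n = 384.9 + 1.0 × 470 × 195 / 1000 = 476.6 kN.
Design strength φR_n = 0.75 × 476.6 = 357 kN.

357 kN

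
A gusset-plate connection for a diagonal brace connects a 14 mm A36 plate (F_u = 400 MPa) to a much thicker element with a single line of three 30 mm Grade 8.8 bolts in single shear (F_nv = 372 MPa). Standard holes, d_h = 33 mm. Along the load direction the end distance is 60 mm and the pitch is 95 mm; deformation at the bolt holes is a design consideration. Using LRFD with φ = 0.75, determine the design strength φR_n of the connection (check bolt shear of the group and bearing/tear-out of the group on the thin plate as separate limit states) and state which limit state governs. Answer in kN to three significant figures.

592 kN (bolt shear governs)

Bolt shear: A_b = π·30²/4 = 706.9 mm²; R_n = 372 × 706.9 × 3 × 1 / 1000 = 788.9 kN → 0.75 × 788.9 = 592 kN.
Bearing (1.2 l_c t F_u ≤ 2.4 d t F_u): upper limit = 2.4·30·14·400 / 1000 = 403.2 kN.
  Edge l_c = 60 − 33/2 = 43.5 → r_n = 292.3 kN; interior l_c = 95 − 33 = 62 → r_n = 403.2 kN.
  R_n,bearing = 1·292.3 + 2·403.2 = 1099 kN → 0.75 × 1099 = 824 kN.
Bolt shear governs: 592 kN.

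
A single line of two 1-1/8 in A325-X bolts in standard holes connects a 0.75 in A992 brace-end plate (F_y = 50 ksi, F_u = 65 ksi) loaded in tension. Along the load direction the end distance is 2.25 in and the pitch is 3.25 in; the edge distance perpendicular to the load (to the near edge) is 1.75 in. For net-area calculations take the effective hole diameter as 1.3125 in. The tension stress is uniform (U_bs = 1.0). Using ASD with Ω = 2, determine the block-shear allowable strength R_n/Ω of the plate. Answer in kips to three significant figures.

Shear plane L_v = 2.25 + 1·3.25 = 5.5 in; A_gv = 5.5 × 0.75 = 4.125 in².
A_nv = (5.5 − 1.5·1.3125) × 0.75 = 2.648 in².
A_nt = (1.75 − 0.5·1.3125) × 0.75 = 0.8203 in².
0.6 F_u A_nv = 103.3 kips; 0.6 F_y A_gv = 123.8 kips → shear rupture governs the shear term.
R_n = 103.3 + 1.0 × 65 × 0.8203 = 156.6 kips.
Allowable strength R_n/Ω = 156.6 / 2 = 78.3 kips.

78.3 kips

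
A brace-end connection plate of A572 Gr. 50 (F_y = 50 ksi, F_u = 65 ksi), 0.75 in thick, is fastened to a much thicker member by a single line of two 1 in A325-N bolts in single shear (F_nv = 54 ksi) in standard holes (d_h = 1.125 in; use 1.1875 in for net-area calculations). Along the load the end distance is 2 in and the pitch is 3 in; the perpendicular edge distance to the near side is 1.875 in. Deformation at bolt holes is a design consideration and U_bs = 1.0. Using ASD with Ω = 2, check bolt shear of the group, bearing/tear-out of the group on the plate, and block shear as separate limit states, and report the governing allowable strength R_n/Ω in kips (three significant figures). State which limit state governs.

Bolt shear: A_b = π·1²/4 = 0.7854 in²; R_n = 54 × 0.7854 × 2 × 1 = 84.82 kips → 84.82 / 2 = 42.4 kips.
Bearing: edge l_c = 1.438, r_n = 84.09 kips; interior l_c = 1.875, r_n = 109.7 kips; R_n = 84.09 + 1·109.7 = 193.8 kips → 96.9 kips.
Block shear: A_gv = 3.75, A_nv = 2.414, A_nt = 0.9609 in²; R_n = min(0.6F_uA_nv, 0.6F_yA_gv) + U_bs·F_u·A_nt = 156.6 kips → 78.3 kips.
Bolt shear governs: 42.4 kips.

42.4 kips (bolt shear governs)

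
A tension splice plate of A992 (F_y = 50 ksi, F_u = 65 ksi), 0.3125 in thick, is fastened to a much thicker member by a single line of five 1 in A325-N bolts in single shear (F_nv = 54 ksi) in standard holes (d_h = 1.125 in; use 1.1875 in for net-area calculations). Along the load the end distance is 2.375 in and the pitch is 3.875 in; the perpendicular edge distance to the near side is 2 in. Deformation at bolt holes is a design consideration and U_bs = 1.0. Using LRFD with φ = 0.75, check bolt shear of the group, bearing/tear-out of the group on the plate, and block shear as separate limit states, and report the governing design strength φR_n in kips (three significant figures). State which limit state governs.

Bolt shear: A_b = π·1²/4 = 0.7854 in²; R_n = 54 × 0.7854 × 5 × 1 = 212.1 kips → 0.75 × 212.1 = 159 kips.
Bearing: edge l_c = 1.812, r_n = 44.18 kips; interior l_c = 2.75, r_n = 48.75 kips; R_n = 44.18 + 4·48.75 = 239.2 kips → 179 kips.
Block shear: A_gv = 5.586, A_nv = 3.916, A_nt = 0.4395 in²; R_n = min(0.6F_uA_nv, 0.6F_yA_gv) + U_bs·F_u·A_nt = 181.3 kips → 136 kips.
Block shear governs: 136 kips.

136 kips (block shear governs)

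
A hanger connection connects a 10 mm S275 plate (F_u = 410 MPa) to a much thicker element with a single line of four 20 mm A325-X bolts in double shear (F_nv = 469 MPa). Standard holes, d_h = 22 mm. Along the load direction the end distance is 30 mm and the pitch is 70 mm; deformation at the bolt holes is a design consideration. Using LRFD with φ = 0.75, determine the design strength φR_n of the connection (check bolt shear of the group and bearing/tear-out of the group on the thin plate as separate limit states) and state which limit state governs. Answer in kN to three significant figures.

513 kN (bearing governs)

Bolt shear: A_b = π·20²/4 = 314.2 mm²; R_n = 469 × 314.2 × 4 × 2 / 1000 = 1179 kN → 0.75 × 1179 = 884 kN.
Bearing (1.2 l_c t F_u ≤ 2.4 d t F_u): upper limit = 2.4·20·10·410 / 1000 = 196.8 kN.
  Edge l_c = 30 − 22/2 = 19 → r_n = 93.48 kN; interior l_c = 70 − 22 = 48 → r_n = 196.8 kN.
  R_n,bearing = 1·93.48 + 3·196.8 = 683.9 kN → 0.75 × 683.9 = 513 kN.
Bearing governs: 513 kN.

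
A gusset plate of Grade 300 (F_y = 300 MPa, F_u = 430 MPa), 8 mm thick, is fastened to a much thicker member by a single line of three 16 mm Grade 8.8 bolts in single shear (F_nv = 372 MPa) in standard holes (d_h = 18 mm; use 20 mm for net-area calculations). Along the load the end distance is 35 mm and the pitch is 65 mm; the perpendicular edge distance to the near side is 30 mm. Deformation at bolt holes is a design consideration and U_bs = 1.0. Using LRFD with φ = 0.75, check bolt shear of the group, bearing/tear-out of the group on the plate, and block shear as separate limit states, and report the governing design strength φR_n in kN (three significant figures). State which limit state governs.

168 kN (bolt shear governs)

Bolt shear: A_b = π·16²/4 = 201.1 mm²; R_n = 372 × 201.1 × 3 × 1 / 1000 = 224.4 kN → 0.75 × 224.4 = 168 kN.
Bearing: edge l_c = 26, r_n = 107.3 kN; interior l_c = 47, r_n = 132.1 kN; R_n = 107.3 + 2·132.1 = 371.5 kN → 279 kN.
Block shear: A_gv = 1320, A_nv = 920, A_nt = 160 mm²; R_n = min(0.6F_uA_nv, 0.6F_yA_gv) + U_bs·F_u·A_nt = 306.2 kN → 230 kN.
Bolt shear governs: 168 kN.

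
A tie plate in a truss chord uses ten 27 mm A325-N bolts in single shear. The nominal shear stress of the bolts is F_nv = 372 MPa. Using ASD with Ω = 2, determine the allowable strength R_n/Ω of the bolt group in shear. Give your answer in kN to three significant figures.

1060 kN

A_b = π × 27² / 4 = 572.6 mm².
R_n = F_nv · A_b · n · n_s = 372 × 572.6 × 10 × 1 / 1000 = 2130 kN.
Allowable strength R_n/Ω = 2130 / 2 = 1060 kN.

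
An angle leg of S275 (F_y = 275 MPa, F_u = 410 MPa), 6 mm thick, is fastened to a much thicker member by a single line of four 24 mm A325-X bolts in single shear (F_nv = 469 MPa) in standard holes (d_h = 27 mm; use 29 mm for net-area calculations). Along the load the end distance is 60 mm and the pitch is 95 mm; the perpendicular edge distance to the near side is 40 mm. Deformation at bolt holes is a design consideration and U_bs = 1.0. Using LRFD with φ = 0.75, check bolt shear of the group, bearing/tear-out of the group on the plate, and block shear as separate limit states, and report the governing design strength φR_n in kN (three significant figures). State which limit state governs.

Bolt shear: A_b = π·24²/4 = 452.4 mm²; R_n = 469 × 452.4 × 4 × 1 / 1000 = 848.7 kN → 0.75 × 848.7 = 637 kN.
Bearing: edge l_c = 46.5, r_n = 137.3 kN; interior l_c = 68, r_n = 141.7 kN; R_n = 137.3 + 3·141.7 = 562.4 kN → 422 kN.
Block shear: A_gv = 2070, A_nv = 1461, A_nt = 153 mm²; R_n = min(0.6F_uA_nv, 0.6F_yA_gv) + U_bs·F_u·A_nt = 404.3 kN → 303 kN.
Block shear governs: 303 kN.

303 kN (block shear governs)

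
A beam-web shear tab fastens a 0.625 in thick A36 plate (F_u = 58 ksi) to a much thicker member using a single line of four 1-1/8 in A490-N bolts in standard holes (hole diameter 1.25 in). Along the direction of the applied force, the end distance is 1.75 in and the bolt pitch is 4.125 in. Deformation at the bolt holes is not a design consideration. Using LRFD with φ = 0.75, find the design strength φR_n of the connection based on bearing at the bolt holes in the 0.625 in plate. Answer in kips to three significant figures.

Per bolt r_n = 1.5 l_c t F_u ≤ 3.0 d t F_u; upper limit = 3.0 × 1.125 × 0.625 × 58 = 122.3 kips.
Edge bolt: l_c = 1.75 − 1.25/2 = 1.125 in → 1.5 × 1.125 × 0.625 × 58 = 61.17 → r_n = 61.17 kips.
Interior bolts: l_c = 4.125 − 1.25 = 2.875 in → 1.5 × 2.875 × 0.625 × 58 = 156.3 → r_n = 122.3 kips.
R_n = 1 × 61.17 + 3 × 122.3 = 428.2 kips.
Design strength φR_n = 0.75 × 428.2 = 321 kips.

321 kips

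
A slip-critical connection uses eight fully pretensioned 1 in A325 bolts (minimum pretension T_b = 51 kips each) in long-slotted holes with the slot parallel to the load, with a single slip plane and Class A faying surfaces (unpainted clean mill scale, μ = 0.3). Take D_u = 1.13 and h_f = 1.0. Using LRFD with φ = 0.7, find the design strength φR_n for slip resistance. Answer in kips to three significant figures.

R_n = μ · D_u · h_f · T_b · n_s · n_b = 0.3 × 1.13 × 1.0 × 51 × 1 × 8 = 138.3 kips.
Design strength φR_n = 0.7 × 138.3 = 96.8 kips.

96.8 kips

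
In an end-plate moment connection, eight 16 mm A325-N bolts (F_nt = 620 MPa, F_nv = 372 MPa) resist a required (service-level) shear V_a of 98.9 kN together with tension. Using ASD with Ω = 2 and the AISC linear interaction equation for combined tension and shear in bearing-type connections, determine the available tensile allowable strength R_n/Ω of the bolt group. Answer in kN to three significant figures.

483 kN

A_b = π·16²/4 = 201.1 mm²; f_rv = 98.9 × 1000 / (8 × 201.1) = 61.49 MPa.
F'_nt = 1.3 F_nt − (Ω F_nt / F_nv) f_rv = 1.3·620 − (2·620/372)·61.49 = 601 MPa, capped at F_nt → F'_nt = 601 MPa.
R_n = F'_nt · A_b · n = 601 × 201.1 × 8 / 1000 = 966.8 kN.
Allowable strength R_n/Ω = 966.8 / 2 = 483 kN.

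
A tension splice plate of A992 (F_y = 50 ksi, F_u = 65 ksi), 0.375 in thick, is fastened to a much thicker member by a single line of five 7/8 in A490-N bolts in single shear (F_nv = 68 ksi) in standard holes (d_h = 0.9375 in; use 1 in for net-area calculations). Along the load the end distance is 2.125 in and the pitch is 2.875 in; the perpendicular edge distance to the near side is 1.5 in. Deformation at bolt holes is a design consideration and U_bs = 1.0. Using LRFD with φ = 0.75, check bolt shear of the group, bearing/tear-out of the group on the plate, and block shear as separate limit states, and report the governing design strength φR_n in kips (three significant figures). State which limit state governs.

118 kips (block shear governs)

Bolt shear: A_b = π·0.875²/4 = 0.6013 in²; R_n = 68 × 0.6013 × 5 × 1 = 204.4 kips → 0.75 × 204.4 = 153 kips.
Bearing: edge l_c = 1.656, r_n = 48.45 kips; interior l_c = 1.938, r_n = 51.19 kips; R_n = 48.45 + 4·51.19 = 253.2 kips → 190 kips.
Block shear: A_gv = 5.109, A_nv = 3.422, A_nt = 0.375 in²; R_n = min(0.6F_uA_nv, 0.6F_yA_gv) + U_bs·F_u·A_nt = 157.8 kips → 118 kips.
Block shear governs: 118 kips.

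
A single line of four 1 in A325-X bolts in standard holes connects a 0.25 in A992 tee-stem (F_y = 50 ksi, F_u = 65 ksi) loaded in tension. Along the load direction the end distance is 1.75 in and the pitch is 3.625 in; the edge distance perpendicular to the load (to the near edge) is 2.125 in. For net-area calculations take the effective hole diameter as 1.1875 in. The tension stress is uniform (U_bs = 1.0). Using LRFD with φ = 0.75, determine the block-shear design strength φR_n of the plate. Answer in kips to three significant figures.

Shear plane L_v = 1.75 + 3·3.625 = 12.62 in; A_gv = 12.62 × 0.25 = 3.156 in².
A_nv = (12.62 − 3.5·1.1875) × 0.25 = 2.117 in².
A_nt = (2.125 − 0.5·1.1875) × 0.25 = 0.3828 in².
0.6 F_u A_nv = 82.57 kips; 0.6 F_y A_gv = 94.69 kips → shear rupture governs the shear term.
R_n = 82.57 + 1.0 × 65 × 0.3828 = 107.5 kips.
Design strength φR_n = 0.75 × 107.5 = 80.6 kips.

80.6 kips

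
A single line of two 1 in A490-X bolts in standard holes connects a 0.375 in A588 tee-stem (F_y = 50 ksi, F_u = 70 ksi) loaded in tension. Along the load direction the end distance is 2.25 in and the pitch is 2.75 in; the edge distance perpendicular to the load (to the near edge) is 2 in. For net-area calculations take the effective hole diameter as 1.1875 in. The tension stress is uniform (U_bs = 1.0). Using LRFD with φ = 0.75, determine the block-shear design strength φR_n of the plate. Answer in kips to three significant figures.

65.7 kips

Shear plane L_v = 2.25 + 1·2.75 = 5 in; A_gv = 5 × 0.375 = 1.875 in².
A_nv = (5 − 1.5·1.1875) × 0.375 = 1.207 in².
A_nt = (2 − 0.5·1.1875) × 0.375 = 0.5273 in².
0.6 F_u A_nv = 50.7 kips; 0.6 F_y A_gv = 56.25 kips → shear rupture governs the shear term.
R_n = 50.7 + 1.0 × 70 × 0.5273 = 87.61 kips.
Design strength φR_n = 0.75 × 87.61 = 65.7 kips.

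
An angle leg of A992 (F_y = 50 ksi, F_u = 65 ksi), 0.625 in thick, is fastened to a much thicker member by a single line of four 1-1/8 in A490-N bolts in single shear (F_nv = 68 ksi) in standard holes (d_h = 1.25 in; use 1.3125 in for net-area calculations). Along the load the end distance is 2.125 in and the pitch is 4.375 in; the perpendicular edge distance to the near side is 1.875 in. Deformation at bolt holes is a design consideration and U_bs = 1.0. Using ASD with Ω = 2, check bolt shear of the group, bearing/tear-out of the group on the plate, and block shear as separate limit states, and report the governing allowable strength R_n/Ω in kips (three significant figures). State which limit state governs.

135 kips (bolt shear governs)

Bolt shear: A_b = π·1.125²/4 = 0.994 in²; R_n = 68 × 0.994 × 4 × 1 = 270.4 kips → 270.4 / 2 = 135 kips.
Bearing: edge l_c = 1.5, r_n = 73.12 kips; interior l_c = 3.125, r_n = 109.7 kips; R_n = 73.12 + 3·109.7 = 402.2 kips → 201 kips.
Block shear: A_gv = 9.531, A_nv = 6.66, A_nt = 0.7617 in²; R_n = min(0.6F_uA_nv, 0.6F_yA_gv) + U_bs·F_u·A_nt = 309.3 kips → 155 kips.
Bolt shear governs: 135 kips.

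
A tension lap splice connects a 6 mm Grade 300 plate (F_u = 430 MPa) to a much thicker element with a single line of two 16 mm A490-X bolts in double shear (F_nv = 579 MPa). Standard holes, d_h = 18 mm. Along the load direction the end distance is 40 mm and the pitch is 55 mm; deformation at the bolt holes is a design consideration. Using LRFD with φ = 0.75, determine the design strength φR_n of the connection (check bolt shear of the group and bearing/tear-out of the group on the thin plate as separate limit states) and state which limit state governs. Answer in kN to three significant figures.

146 kN (bearing governs)

Bolt shear: A_b = π·16²/4 = 201.1 mm²; R_n = 579 × 201.1 × 2 × 2 / 1000 = 465.7 kN → 0.75 × 465.7 = 349 kN.
Bearing (1.2 l_c t F_u ≤ 2.4 d t F_u): upper limit = 2.4·16·6·430 / 1000 = 99.07 kN.
  Edge l_c = 40 − 18/2 = 31 → r_n = 95.98 kN; interior l_c = 55 − 18 = 37 → r_n = 99.07 kN.
  R_n,bearing = 1·95.98 + 1·99.07 = 195 kN → 0.75 × 195 = 146 kN.
Bearing governs: 146 kN.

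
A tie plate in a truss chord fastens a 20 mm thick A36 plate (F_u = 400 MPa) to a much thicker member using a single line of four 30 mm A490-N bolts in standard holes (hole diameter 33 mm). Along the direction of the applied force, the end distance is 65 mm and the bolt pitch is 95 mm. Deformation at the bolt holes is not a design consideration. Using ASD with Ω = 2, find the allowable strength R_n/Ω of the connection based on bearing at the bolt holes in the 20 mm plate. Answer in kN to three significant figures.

1370 kN

Per bolt r_n = 1.5 l_c t F_u ≤ 3.0 d t F_u; upper limit = 3.0 × 30 × 20 × 400 / 1000 = 720 kN.
Edge bolt: l_c = 65 − 33/2 = 48.5 mm → 1.5 × 48.5 × 20 × 400 / 1000 = 582 → r_n = 582 kN.
Interior bolts: l_c = 95 − 33 = 62 mm → 1.5 × 62 × 20 × 400 / 1000 = 744 → r_n = 720 kN.
R_n = 1 × 582 + 3 × 720 = 2742 kN.
Allowable strength R_n/Ω = 2742 / 2 = 1370 kN.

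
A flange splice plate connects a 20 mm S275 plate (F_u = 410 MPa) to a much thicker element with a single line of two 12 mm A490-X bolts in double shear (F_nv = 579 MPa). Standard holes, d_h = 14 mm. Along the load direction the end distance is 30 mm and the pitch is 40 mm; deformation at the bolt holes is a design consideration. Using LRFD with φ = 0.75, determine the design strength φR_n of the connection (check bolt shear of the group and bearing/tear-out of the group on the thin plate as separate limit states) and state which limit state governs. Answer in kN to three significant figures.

Bolt shear: A_b = π·12²/4 = 113.1 mm²; R_n = 579 × 113.1 × 2 × 2 / 1000 = 261.9 kN → 0.75 × 261.9 = 196 kN.
Bearing (1.2 l_c t F_u ≤ 2.4 d t F_u): upper limit = 2.4·12·20·410 / 1000 = 236.2 kN.
  Edge l_c = 30 − 14/2 = 23 → r_n = 226.3 kN; interior l_c = 40 − 14 = 26 → r_n = 236.2 kN.
  R_n,bearing = 1·226.3 + 1·236.2 = 462.5 kN → 0.75 × 462.5 = 347 kN.
Bolt shear governs: 196 kN.

196 kN (bolt shear governs)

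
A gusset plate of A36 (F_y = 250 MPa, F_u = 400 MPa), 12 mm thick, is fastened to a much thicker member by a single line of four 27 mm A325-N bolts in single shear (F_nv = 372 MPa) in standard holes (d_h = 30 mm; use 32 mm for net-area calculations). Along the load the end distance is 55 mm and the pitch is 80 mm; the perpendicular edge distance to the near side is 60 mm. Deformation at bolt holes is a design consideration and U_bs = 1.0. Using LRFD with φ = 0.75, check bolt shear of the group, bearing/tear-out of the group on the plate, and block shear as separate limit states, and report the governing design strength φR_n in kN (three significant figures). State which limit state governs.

Bolt shear: A_b = π·27²/4 = 572.6 mm²; R_n = 372 × 572.6 × 4 × 1 / 1000 = 852 kN → 0.75 × 852 = 639 kN.
Bearing: edge l_c = 40, r_n = 230.4 kN; interior l_c = 50, r_n = 288 kN; R_n = 230.4 + 3·288 = 1094 kN → 821 kN.
Block shear: A_gv = 3540, A_nv = 2196, A_nt = 528 mm²; R_n = min(0.6F_uA_nv, 0.6F_yA_gv) + U_bs·F_u·A_nt = 738.2 kN → 554 kN.
Block shear governs: 554 kN.

554 kN (block shear governs)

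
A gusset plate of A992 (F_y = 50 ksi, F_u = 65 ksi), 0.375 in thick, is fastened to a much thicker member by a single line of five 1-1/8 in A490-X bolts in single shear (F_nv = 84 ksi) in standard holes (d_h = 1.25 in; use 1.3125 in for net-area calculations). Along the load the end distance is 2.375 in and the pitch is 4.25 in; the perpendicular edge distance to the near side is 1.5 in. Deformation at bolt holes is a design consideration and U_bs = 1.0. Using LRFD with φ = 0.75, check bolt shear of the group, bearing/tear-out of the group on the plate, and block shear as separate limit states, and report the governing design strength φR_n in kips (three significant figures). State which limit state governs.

Bolt shear: A_b = π·1.125²/4 = 0.994 in²; R_n = 84 × 0.994 × 5 × 1 = 417.5 kips → 0.75 × 417.5 = 313 kips.
Bearing: edge l_c = 1.75, r_n = 51.19 kips; interior l_c = 3, r_n = 65.81 kips; R_n = 51.19 + 4·65.81 = 314.4 kips → 236 kips.
Block shear: A_gv = 7.266, A_nv = 5.051, A_nt = 0.3164 in²; R_n = min(0.6F_uA_nv, 0.6F_yA_gv) + U_bs·F_u·A_nt = 217.5 kips → 163 kips.
Block shear governs: 163 kips.

163 kips (block shear governs)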